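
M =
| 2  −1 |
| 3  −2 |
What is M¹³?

[[2, −1], [3, −2]]

M² = I (check: tr M = 0 and det M = −1), so M¹³ = M since 13 is odd.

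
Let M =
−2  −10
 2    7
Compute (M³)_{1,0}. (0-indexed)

38

tr M = 5 and det M = 6, so the characteristic polynomial is λ² − (5)λ + (6) with roots 3 and 2.
Eigenvectors give P = [[−2, −5], [1, 2]] with P⁻¹ = [[2, 5], [−1, −2]], and M = P·diag(3, 2)·P⁻¹.
Then M³ = P·diag(27, 8)·P⁻¹ = [[−54, −40], [27, 16]] · [[2, 5], [−1, −2]] = [[−68, −190], [38, 103]].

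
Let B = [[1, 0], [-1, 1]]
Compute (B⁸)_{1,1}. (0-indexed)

B = I + N where N = [[0, 0], [-1, 0]] is strictly lower-triangular, so N² = 0.
(I + N)⁸ = I + 8·N = [[1, 0], [-8, 1]].

1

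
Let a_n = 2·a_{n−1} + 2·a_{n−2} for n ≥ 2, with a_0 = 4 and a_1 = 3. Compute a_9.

14512

With companion matrix A = [[2, 2], [1, 0]], [a_n, a_{n−1}]ᵀ = A·[a_{n−1}, a_{n−2}]ᵀ, so [a_9, a_8]ᵀ = A⁸·[a_1, a_0]ᵀ.
A⁸ = [[2448, 1792], [896, 656]], giving [a_9, a_8]ᵀ = [[14512], [5312]].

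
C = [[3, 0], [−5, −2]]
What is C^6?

tr C = 1 and det C = −6, so the characteristic polynomial is λ² − (1)λ + (−6) with roots −2 and 3.
Eigenvectors give P = [[0, −1], [1, 1]] with P⁻¹ = [[1, 1], [−1, 0]], and C = P·diag(−2, 3)·P⁻¹.
Then C^6 = P·diag(64, 729)·P⁻¹ = [[0, −729], [64, 729]] · [[1, 1], [−1, 0]] = [[729, 0], [−665, 64]].

[[729, 0], [−665, 64]]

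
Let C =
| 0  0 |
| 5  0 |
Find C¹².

C is strictly triangular, hence nilpotent: C² = 0, so C¹² = 0.

[[0, 0], [0, 0]]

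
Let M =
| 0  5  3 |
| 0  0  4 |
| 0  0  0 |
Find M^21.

[[0, 0, 0], [0, 0, 0], [0, 0, 0]]

M is strictly triangular, hence nilpotent: M^3 = 0, so M^21 = 0.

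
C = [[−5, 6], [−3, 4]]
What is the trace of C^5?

−31

tr C = −1 and det C = −2, so the characteristic polynomial is λ² − (−1)λ + (−2) with roots 1 and −2.
Eigenvectors give P = [[−1, 2], [−1, 1]] with P⁻¹ = [[1, −2], [1, −1]], and C = P·diag(1, −2)·P⁻¹.
Then C^5 = P·diag(1, −32)·P⁻¹ = [[−1, −64], [−1, −32]] · [[1, −2], [1, −1]] = [[−65, 66], [−33, 34]].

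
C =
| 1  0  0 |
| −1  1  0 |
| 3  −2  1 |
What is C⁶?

C = I + N where N = [[0, 0, 0], [−1, 0, 0], [3, −2, 0]] is strictly lower-triangular, so N³ = 0.
(I + N)⁶ = I + 6·N + 15·N² = [[1, 0, 0], [−6, 1, 0], [48, −12, 1]].

[[1, 0, 0], [−6, 1, 0], [48, −12, 1]]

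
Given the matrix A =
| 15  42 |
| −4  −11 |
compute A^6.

tr A = 4 and det A = 3, so the characteristic polynomial is λ² − (4)λ + (3) with roots 3 and 1.
Eigenvectors give P = [[7, 3], [−2, −1]] with P⁻¹ = [[1, 3], [−2, −7]], and A = P·diag(3, 1)·P⁻¹.
Then A^6 = P·diag(729, 1)·P⁻¹ = [[5103, 3], [−1458, −1]] · [[1, 3], [−2, −7]] = [[5097, 15288], [−1456, −4367]].

[[5097, 15288], [−1456, −4367]]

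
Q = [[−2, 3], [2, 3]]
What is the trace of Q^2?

25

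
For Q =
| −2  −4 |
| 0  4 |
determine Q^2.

[[4, −8], [0, 16]]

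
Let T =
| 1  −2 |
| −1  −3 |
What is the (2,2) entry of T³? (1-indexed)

−37

T² = [[3, 4], [2, 11]]
T³ = [[−1, −18], [−9, −37]]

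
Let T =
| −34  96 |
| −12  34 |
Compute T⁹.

tr T = 0 and det T = −4, so the characteristic polynomial is λ² − (0)λ + (−4) with roots −2 and 2.
Eigenvectors give P = [[3, −8], [1, −3]] with P⁻¹ = [[3, −8], [1, −3]], and T = P·diag(−2, 2)·P⁻¹.
Then T⁹ = P·diag(−512, 512)·P⁻¹ = [[−1536, −4096], [−512, −1536]] · [[3, −8], [1, −3]] = [[−8704, 24576], [−3072, 8704]].

[[−8704, 24576], [−3072, 8704]]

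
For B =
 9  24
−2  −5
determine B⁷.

tr B = 4 and det B = 3, so the characteristic polynomial is λ² − (4)λ + (3) with roots 1 and 3.
Eigenvectors give P = [[−3, 4], [1, −1]] with P⁻¹ = [[1, 4], [1, 3]], and B = P·diag(1, 3)·P⁻¹.
Then B⁷ = P·diag(1, 2187)·P⁻¹ = [[−3, 8748], [1, −2187]] · [[1, 4], [1, 3]] = [[8745, 26232], [−2186, −6557]].

[[8745, 26232], [−2186, −6557]]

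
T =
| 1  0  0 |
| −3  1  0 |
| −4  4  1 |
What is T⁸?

T = I + N where N = [[0, 0, 0], [−3, 0, 0], [−4, 4, 0]] is strictly lower-triangular, so N³ = 0.
(I + N)⁸ = I + 8·N + 28·N² = [[1, 0, 0], [−24, 1, 0], [−368, 32, 1]].

[[1, 0, 0], [−24, 1, 0], [−368, 32, 1]]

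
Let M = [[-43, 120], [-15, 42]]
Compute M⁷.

[[-20707, 55560], [-6945, 18648]]

tr M = -1 and det M = -6, so the characteristic polynomial is λ² − (-1)λ + (-6) with roots -3 and 2.
Eigenvectors give P = [[3, -8], [1, -3]] with P⁻¹ = [[3, -8], [1, -3]], and M = P·diag(-3, 2)·P⁻¹.
Then M⁷ = P·diag(-2187, 128)·P⁻¹ = [[-6561, -1024], [-2187, -384]] · [[3, -8], [1, -3]] = [[-20707, 55560], [-6945, 18648]].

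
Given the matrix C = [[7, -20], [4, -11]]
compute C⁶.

tr C = -4 and det C = 3, so the characteristic polynomial is λ² − (-4)λ + (3) with roots -1 and -3.
Eigenvectors give P = [[5, 2], [2, 1]] with P⁻¹ = [[1, -2], [-2, 5]], and C = P·diag(-1, -3)·P⁻¹.
Then C⁶ = P·diag(1, 729)·P⁻¹ = [[5, 1458], [2, 729]] · [[1, -2], [-2, 5]] = [[-2911, 7280], [-1456, 3641]].

[[-2911, 7280], [-1456, 3641]]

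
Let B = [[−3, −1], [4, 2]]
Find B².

[[5, 1], [−4, 0]]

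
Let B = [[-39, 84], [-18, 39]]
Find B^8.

tr B = 0 and det B = -9, so the characteristic polynomial is λ² − (0)λ + (-9) with roots -3 and 3.
Eigenvectors give P = [[7, 2], [3, 1]] with P⁻¹ = [[1, -2], [-3, 7]], and B = P·diag(-3, 3)·P⁻¹.
Then B^8 = P·diag(6561, 6561)·P⁻¹ = [[45927, 13122], [19683, 6561]] · [[1, -2], [-3, 7]] = [[6561, 0], [0, 6561]].

[[6561, 0], [0, 6561]]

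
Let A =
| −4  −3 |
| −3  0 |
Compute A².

[[25, 12], [12, 9]]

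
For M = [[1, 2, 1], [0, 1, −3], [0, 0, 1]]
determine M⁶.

[[1, 12, −84], [0, 1, −18], [0, 0, 1]]

M = I + N where N = [[0, 2, 1], [0, 0, −3], [0, 0, 0]] is strictly upper-triangular, so N³ = 0.
(I + N)⁶ = I + 6·N + 15·N² = [[1, 12, −84], [0, 1, −18], [0, 0, 1]].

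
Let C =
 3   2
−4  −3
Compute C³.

[[3, 2], [−4, −3]]

C² = I (check: tr C = 0 and det C = −1), so C³ = C since 3 is odd.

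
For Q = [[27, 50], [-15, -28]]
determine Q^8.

tr Q = -1 and det Q = -6, so the characteristic polynomial is λ² − (-1)λ + (-6) with roots 2 and -3.
Eigenvectors give P = [[-2, -5], [1, 3]] with P⁻¹ = [[-3, -5], [1, 2]], and Q = P·diag(2, -3)·P⁻¹.
Then Q^8 = P·diag(256, 6561)·P⁻¹ = [[-512, -32805], [256, 19683]] · [[-3, -5], [1, 2]] = [[-31269, -63050], [18915, 38086]].

[[-31269, -63050], [18915, 38086]]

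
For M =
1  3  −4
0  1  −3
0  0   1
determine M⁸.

[[1, 24, −284], [0, 1, −24], [0, 0, 1]]

M = I + N where N = [[0, 3, −4], [0, 0, −3], [0, 0, 0]] is strictly upper-triangular, so N³ = 0.
(I + N)⁸ = I + 8·N + 28·N² = [[1, 24, −284], [0, 1, −24], [0, 0, 1]].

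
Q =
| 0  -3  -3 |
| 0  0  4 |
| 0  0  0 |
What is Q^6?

[[0, 0, 0], [0, 0, 0], [0, 0, 0]]

Q is strictly triangular, hence nilpotent: Q^3 = 0, so Q^6 = 0.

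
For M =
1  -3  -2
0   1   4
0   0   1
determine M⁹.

M = I + N where N = [[0, -3, -2], [0, 0, 4], [0, 0, 0]] is strictly upper-triangular, so N³ = 0.
(I + N)⁹ = I + 9·N + 36·N² = [[1, -27, -450], [0, 1, 36], [0, 0, 1]].

[[1, -27, -450], [0, 1, 36], [0, 0, 1]]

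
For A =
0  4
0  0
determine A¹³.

A is strictly triangular, hence nilpotent: A² = 0, so A¹³ = 0.

[[0, 0], [0, 0]]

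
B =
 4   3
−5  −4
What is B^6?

[[1, 0], [0, 1]]

B² = I (check: tr B = 0 and det B = −1), so B^6 = I since 6 is even.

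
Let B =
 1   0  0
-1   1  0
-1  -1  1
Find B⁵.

B = I + N where N = [[0, 0, 0], [-1, 0, 0], [-1, -1, 0]] is strictly lower-triangular, so N³ = 0.
(I + N)⁵ = I + 5·N + 10·N² = [[1, 0, 0], [-5, 1, 0], [5, -5, 1]].

[[1, 0, 0], [-5, 1, 0], [5, -5, 1]]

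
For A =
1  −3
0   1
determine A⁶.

[[1, −18], [0, 1]]

A = I + N where N = [[0, −3], [0, 0]] is strictly upper-triangular, so N² = 0.
(I + N)⁶ = I + 6·N = [[1, −18], [0, 1]].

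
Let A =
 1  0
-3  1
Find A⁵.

[[1, 0], [-15, 1]]

A = I + N where N = [[0, 0], [-3, 0]] is strictly lower-triangular, so N² = 0.
(I + N)⁵ = I + 5·N = [[1, 0], [-15, 1]].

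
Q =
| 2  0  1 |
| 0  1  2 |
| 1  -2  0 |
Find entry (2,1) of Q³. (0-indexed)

4

Q² = [[5, -2, 2], [2, -3, 2], [2, -2, -3]]
Q³ = [[12, -6, 1], [6, -7, -4], [1, 4, -2]]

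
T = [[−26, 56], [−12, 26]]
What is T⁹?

[[−6656, 14336], [−3072, 6656]]

tr T = 0 and det T = −4, so the characteristic polynomial is λ² − (0)λ + (−4) with roots −2 and 2.
Eigenvectors give P = [[7, 2], [3, 1]] with P⁻¹ = [[1, −2], [−3, 7]], and T = P·diag(−2, 2)·P⁻¹.
Then T⁹ = P·diag(−512, 512)·P⁻¹ = [[−3584, 1024], [−1536, 512]] · [[1, −2], [−3, 7]] = [[−6656, 14336], [−3072, 6656]].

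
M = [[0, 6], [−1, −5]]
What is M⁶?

tr M = −5 and det M = 6, so the characteristic polynomial is λ² − (−5)λ + (6) with roots −3 and −2.
Eigenvectors give P = [[2, −3], [−1, 1]] with P⁻¹ = [[−1, −3], [−1, −2]], and M = P·diag(−3, −2)·P⁻¹.
Then M⁶ = P·diag(729, 64)·P⁻¹ = [[1458, −192], [−729, 64]] · [[−1, −3], [−1, −2]] = [[−1266, −3990], [665, 2059]].

[[−1266, −3990], [665, 2059]]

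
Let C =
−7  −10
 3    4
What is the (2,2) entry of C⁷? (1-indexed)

634

tr C = −3 and det C = 2, so the characteristic polynomial is λ² − (−3)λ + (2) with roots −1 and −2.
Eigenvectors give P = [[−5, −2], [3, 1]] with P⁻¹ = [[1, 2], [−3, −5]], and C = P·diag(−1, −2)·P⁻¹.
Then C⁷ = P·diag(−1, −128)·P⁻¹ = [[5, 256], [−3, −128]] · [[1, 2], [−3, −5]] = [[−763, −1270], [381, 634]].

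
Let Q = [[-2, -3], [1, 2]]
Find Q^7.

[[-2, -3], [1, 2]]

Q² = I (check: tr Q = 0 and det Q = -1), so Q^7 = Q since 7 is odd.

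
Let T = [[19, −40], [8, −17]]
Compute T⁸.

[[32801, −65600], [13120, −26239]]

tr T = 2 and det T = −3, so the characteristic polynomial is λ² − (2)λ + (−3) with roots 3 and −1.
Eigenvectors give P = [[−5, 2], [−2, 1]] with P⁻¹ = [[−1, 2], [−2, 5]], and T = P·diag(3, −1)·P⁻¹.
Then T⁸ = P·diag(6561, 1)·P⁻¹ = [[−32805, 2], [−13122, 1]] · [[−1, 2], [−2, 5]] = [[32801, −65600], [13120, −26239]].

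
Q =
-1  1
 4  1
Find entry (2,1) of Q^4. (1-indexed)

0

Q^2 = [[5, 0], [0, 5]]
Q^3 = [[-5, 5], [20, 5]]
Q^4 = [[25, 0], [0, 25]]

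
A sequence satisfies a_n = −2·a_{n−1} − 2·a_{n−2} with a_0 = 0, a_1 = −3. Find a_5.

12

With companion matrix T = [[−2, −2], [1, 0]], [a_n, a_{n−1}]ᵀ = T·[a_{n−1}, a_{n−2}]ᵀ, so [a_5, a_4]ᵀ = T^4·[a_1, a_0]ᵀ.
T^4 = [[−4, 0], [0, −4]], giving [a_5, a_4]ᵀ = [[12], [0]].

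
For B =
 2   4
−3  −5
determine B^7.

tr B = −3 and det B = 2, so the characteristic polynomial is λ² − (−3)λ + (2) with roots −1 and −2.
Eigenvectors give P = [[4, −1], [−3, 1]] with P⁻¹ = [[1, 1], [3, 4]], and B = P·diag(−1, −2)·P⁻¹.
Then B^7 = P·diag(−1, −128)·P⁻¹ = [[−4, 128], [3, −128]] · [[1, 1], [3, 4]] = [[380, 508], [−381, −509]].

[[380, 508], [−381, −509]]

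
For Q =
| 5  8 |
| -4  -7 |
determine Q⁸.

tr Q = -2 and det Q = -3, so the characteristic polynomial is λ² − (-2)λ + (-3) with roots 1 and -3.
Eigenvectors give P = [[-2, 1], [1, -1]] with P⁻¹ = [[-1, -1], [-1, -2]], and Q = P·diag(1, -3)·P⁻¹.
Then Q⁸ = P·diag(1, 6561)·P⁻¹ = [[-2, 6561], [1, -6561]] · [[-1, -1], [-1, -2]] = [[-6559, -13120], [6560, 13121]].

[[-6559, -13120], [6560, 13121]]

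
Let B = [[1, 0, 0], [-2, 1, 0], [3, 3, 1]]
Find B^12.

[[1, 0, 0], [-24, 1, 0], [-360, 36, 1]]

B = I + N where N = [[0, 0, 0], [-2, 0, 0], [3, 3, 0]] is strictly lower-triangular, so N^3 = 0.
(I + N)^12 = I + 12·N + 66·N^2 = [[1, 0, 0], [-24, 1, 0], [-360, 36, 1]].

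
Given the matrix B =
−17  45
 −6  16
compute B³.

[[−53, 135], [−18, 46]]

tr B = −1 and det B = −2, so the characteristic polynomial is λ² − (−1)λ + (−2) with roots −2 and 1.
Eigenvectors give P = [[3, −5], [1, −2]] with P⁻¹ = [[2, −5], [1, −3]], and B = P·diag(−2, 1)·P⁻¹.
Then B³ = P·diag(−8, 1)·P⁻¹ = [[−24, −5], [−8, −2]] · [[2, −5], [1, −3]] = [[−53, 135], [−18, 46]].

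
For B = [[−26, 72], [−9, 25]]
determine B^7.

[[−1160, 3096], [−387, 1033]]

tr B = −1 and det B = −2, so the characteristic polynomial is λ² − (−1)λ + (−2) with roots 1 and −2.
Eigenvectors give P = [[8, −3], [3, −1]] with P⁻¹ = [[−1, 3], [−3, 8]], and B = P·diag(1, −2)·P⁻¹.
Then B^7 = P·diag(1, −128)·P⁻¹ = [[8, 384], [3, 128]] · [[−1, 3], [−3, 8]] = [[−1160, 3096], [−387, 1033]].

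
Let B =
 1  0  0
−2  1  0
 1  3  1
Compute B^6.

[[1, 0, 0], [−12, 1, 0], [−84, 18, 1]]

B = I + N where N = [[0, 0, 0], [−2, 0, 0], [1, 3, 0]] is strictly lower-triangular, so N^3 = 0.
(I + N)^6 = I + 6·N + 15·N^2 = [[1, 0, 0], [−12, 1, 0], [−84, 18, 1]].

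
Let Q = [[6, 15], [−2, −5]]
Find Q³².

[[6, 15], [−2, −5]]

Q² = Q (a projection; rank 1, trace 1), so Q³² = Q.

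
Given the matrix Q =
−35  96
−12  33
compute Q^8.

tr Q = −2 and det Q = −3, so the characteristic polynomial is λ² − (−2)λ + (−3) with roots −3 and 1.
Eigenvectors give P = [[3, −8], [1, −3]] with P⁻¹ = [[3, −8], [1, −3]], and Q = P·diag(−3, 1)·P⁻¹.
Then Q^8 = P·diag(6561, 1)·P⁻¹ = [[19683, −8], [6561, −3]] · [[3, −8], [1, −3]] = [[59041, −157440], [19680, −52479]].

[[59041, −157440], [19680, −52479]]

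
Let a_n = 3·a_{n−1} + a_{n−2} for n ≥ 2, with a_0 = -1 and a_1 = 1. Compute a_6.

With companion matrix Q = [[3, 1], [1, 0]], [a_n, a_{n−1}]ᵀ = Q·[a_{n−1}, a_{n−2}]ᵀ, so [a_6, a_5]ᵀ = Q⁵·[a_1, a_0]ᵀ.
Q⁵ = [[360, 109], [109, 33]], giving [a_6, a_5]ᵀ = [[251], [76]].

251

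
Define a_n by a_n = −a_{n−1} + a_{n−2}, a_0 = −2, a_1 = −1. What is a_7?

3

With companion matrix A = [[−1, 1], [1, 0]], [a_n, a_{n−1}]ᵀ = A·[a_{n−1}, a_{n−2}]ᵀ, so [a_7, a_6]ᵀ = A⁶·[a_1, a_0]ᵀ.
A⁶ = [[13, −8], [−8, 5]], giving [a_7, a_6]ᵀ = [[3], [−2]].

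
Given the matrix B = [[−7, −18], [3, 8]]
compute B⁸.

[[−509, −1530], [255, 766]]

tr B = 1 and det B = −2, so the characteristic polynomial is λ² − (1)λ + (−2) with roots 2 and −1.
Eigenvectors give P = [[2, −3], [−1, 1]] with P⁻¹ = [[−1, −3], [−1, −2]], and B = P·diag(2, −1)·P⁻¹.
Then B⁸ = P·diag(256, 1)·P⁻¹ = [[512, −3], [−256, 1]] · [[−1, −3], [−1, −2]] = [[−509, −1530], [255, 766]].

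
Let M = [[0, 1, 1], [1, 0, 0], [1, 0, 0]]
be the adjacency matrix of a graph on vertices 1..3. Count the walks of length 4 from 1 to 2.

The number of length-4 walks from vertex 1 to vertex 2 is entry (1,2) of M⁴, where M is the adjacency matrix.
M² = [[2, 0, 0], [0, 1, 1], [0, 1, 1]]
M³ = [[0, 2, 2], [2, 0, 0], [2, 0, 0]]
M⁴ = [[4, 0, 0], [0, 2, 2], [0, 2, 2]]

0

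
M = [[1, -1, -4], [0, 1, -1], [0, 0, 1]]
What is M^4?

M = I + N where N = [[0, -1, -4], [0, 0, -1], [0, 0, 0]] is strictly upper-triangular, so N^3 = 0.
(I + N)^4 = I + 4·N + 6·N^2 = [[1, -4, -10], [0, 1, -4], [0, 0, 1]].

[[1, -4, -10], [0, 1, -4], [0, 0, 1]]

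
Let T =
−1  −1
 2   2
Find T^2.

T² = T (a projection; rank 1, trace 1), so T^2 = T.

[[−1, −1], [2, 2]]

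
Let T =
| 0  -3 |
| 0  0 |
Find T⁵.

T is strictly triangular, hence nilpotent: T² = 0, so T⁵ = 0.

[[0, 0], [0, 0]]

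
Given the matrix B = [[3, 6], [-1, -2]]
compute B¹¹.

[[3, 6], [-1, -2]]

B² = B (a projection; rank 1, trace 1), so B¹¹ = B.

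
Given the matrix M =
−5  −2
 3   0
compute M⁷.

[[−6305, −4118], [6177, 3990]]

tr M = −5 and det M = 6, so the characteristic polynomial is λ² − (−5)λ + (6) with roots −2 and −3.
Eigenvectors give P = [[−2, −1], [3, 1]] with P⁻¹ = [[1, 1], [−3, −2]], and M = P·diag(−2, −3)·P⁻¹.
Then M⁷ = P·diag(−128, −2187)·P⁻¹ = [[256, 2187], [−384, −2187]] · [[1, 1], [−3, −2]] = [[−6305, −4118], [6177, 3990]].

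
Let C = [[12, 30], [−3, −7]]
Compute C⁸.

[[63306, 189150], [−18915, −56489]]

tr C = 5 and det C = 6, so the characteristic polynomial is λ² − (5)λ + (6) with roots 3 and 2.
Eigenvectors give P = [[−10, −3], [3, 1]] with P⁻¹ = [[−1, −3], [3, 10]], and C = P·diag(3, 2)·P⁻¹.
Then C⁸ = P·diag(6561, 256)·P⁻¹ = [[−65610, −768], [19683, 256]] · [[−1, −3], [3, 10]] = [[63306, 189150], [−18915, −56489]].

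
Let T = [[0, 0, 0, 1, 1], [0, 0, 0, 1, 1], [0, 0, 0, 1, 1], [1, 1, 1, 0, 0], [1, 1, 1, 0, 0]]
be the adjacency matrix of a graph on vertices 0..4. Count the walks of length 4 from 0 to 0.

The number of length-4 walks from vertex 0 to vertex 0 is entry (0,0) of T^4, where T is the adjacency matrix.
T^2 = [[2, 2, 2, 0, 0], [2, 2, 2, 0, 0], [2, 2, 2, 0, 0], [0, 0, 0, 3, 3], [0, 0, 0, 3, 3]]
T^3 = [[0, 0, 0, 6, 6], [0, 0, 0, 6, 6], [0, 0, 0, 6, 6], [6, 6, 6, 0, 0], [6, 6, 6, 0, 0]]
T^4 = [[12, 12, 12, 0, 0], [12, 12, 12, 0, 0], [12, 12, 12, 0, 0], [0, 0, 0, 18, 18], [0, 0, 0, 18, 18]]

12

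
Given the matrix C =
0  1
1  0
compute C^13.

C² = I (check: tr C = 0 and det C = −1), so C^13 = C since 13 is odd.

[[0, 1], [1, 0]]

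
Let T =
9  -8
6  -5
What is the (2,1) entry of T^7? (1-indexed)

6558

tr T = 4 and det T = 3, so the characteristic polynomial is λ² − (4)λ + (3) with roots 1 and 3.
Eigenvectors give P = [[1, 4], [1, 3]] with P⁻¹ = [[-3, 4], [1, -1]], and T = P·diag(1, 3)·P⁻¹.
Then T^7 = P·diag(1, 2187)·P⁻¹ = [[1, 8748], [1, 6561]] · [[-3, 4], [1, -1]] = [[8745, -8744], [6558, -6557]].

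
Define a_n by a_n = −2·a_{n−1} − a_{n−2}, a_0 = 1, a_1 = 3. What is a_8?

−31

With companion matrix B = [[−2, −1], [1, 0]], [a_n, a_{n−1}]ᵀ = B·[a_{n−1}, a_{n−2}]ᵀ, so [a_8, a_7]ᵀ = B⁷·[a_1, a_0]ᵀ.
B⁷ = [[−8, −7], [7, 6]], giving [a_8, a_7]ᵀ = [[−31], [27]].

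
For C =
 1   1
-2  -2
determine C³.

[[1, 1], [-2, -2]]

C² = [[-1, -1], [2, 2]]
C³ = [[1, 1], [-2, -2]]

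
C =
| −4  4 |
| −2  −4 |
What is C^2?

[[8, −32], [16, 8]]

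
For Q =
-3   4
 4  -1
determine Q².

[[25, -16], [-16, 17]]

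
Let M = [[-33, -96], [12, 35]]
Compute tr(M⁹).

tr M = 2 and det M = -3, so the characteristic polynomial is λ² − (2)λ + (-3) with roots -1 and 3.
Eigenvectors give P = [[-3, -8], [1, 3]] with P⁻¹ = [[-3, -8], [1, 3]], and M = P·diag(-1, 3)·P⁻¹.
Then M⁹ = P·diag(-1, 19683)·P⁻¹ = [[3, -157464], [-1, 59049]] · [[-3, -8], [1, 3]] = [[-157473, -472416], [59052, 177155]].

19682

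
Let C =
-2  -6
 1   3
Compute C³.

[[-2, -6], [1, 3]]

C² = C (a projection; rank 1, trace 1), so C³ = C.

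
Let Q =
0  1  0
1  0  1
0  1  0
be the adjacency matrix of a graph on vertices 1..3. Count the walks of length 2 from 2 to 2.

The number of length-2 walks from vertex 2 to vertex 2 is entry (2,2) of Q², where Q is the adjacency matrix.
Q² = [[1, 0, 1], [0, 2, 0], [1, 0, 1]]

2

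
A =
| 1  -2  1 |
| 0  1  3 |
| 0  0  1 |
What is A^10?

[[1, -20, -260], [0, 1, 30], [0, 0, 1]]

A = I + N where N = [[0, -2, 1], [0, 0, 3], [0, 0, 0]] is strictly upper-triangular, so N^3 = 0.
(I + N)^10 = I + 10·N + 45·N^2 = [[1, -20, -260], [0, 1, 30], [0, 0, 1]].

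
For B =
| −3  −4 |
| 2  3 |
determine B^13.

[[−3, −4], [2, 3]]

B² = I (check: tr B = 0 and det B = −1), so B^13 = B since 13 is odd.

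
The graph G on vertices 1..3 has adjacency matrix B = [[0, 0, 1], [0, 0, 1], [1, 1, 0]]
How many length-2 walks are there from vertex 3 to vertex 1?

The number of length-2 walks from vertex 3 to vertex 1 is entry (3,1) of B², where B is the adjacency matrix.
B² = [[1, 1, 0], [1, 1, 0], [0, 0, 2]]

0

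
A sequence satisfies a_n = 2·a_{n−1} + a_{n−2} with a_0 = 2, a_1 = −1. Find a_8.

With companion matrix M = [[2, 1], [1, 0]], [a_n, a_{n−1}]ᵀ = M·[a_{n−1}, a_{n−2}]ᵀ, so [a_8, a_7]ᵀ = M⁷·[a_1, a_0]ᵀ.
M⁷ = [[408, 169], [169, 70]], giving [a_8, a_7]ᵀ = [[−70], [−29]].

−70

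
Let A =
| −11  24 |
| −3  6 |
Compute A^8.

tr A = −5 and det A = 6, so the characteristic polynomial is λ² − (−5)λ + (6) with roots −2 and −3.
Eigenvectors give P = [[−8, 3], [−3, 1]] with P⁻¹ = [[1, −3], [3, −8]], and A = P·diag(−2, −3)·P⁻¹.
Then A^8 = P·diag(256, 6561)·P⁻¹ = [[−2048, 19683], [−768, 6561]] · [[1, −3], [3, −8]] = [[57001, −151320], [18915, −50184]].

[[57001, −151320], [18915, −50184]]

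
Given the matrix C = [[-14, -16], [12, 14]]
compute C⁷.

tr C = 0 and det C = -4, so the characteristic polynomial is λ² − (0)λ + (-4) with roots -2 and 2.
Eigenvectors give P = [[4, -1], [-3, 1]] with P⁻¹ = [[1, 1], [3, 4]], and C = P·diag(-2, 2)·P⁻¹.
Then C⁷ = P·diag(-128, 128)·P⁻¹ = [[-512, -128], [384, 128]] · [[1, 1], [3, 4]] = [[-896, -1024], [768, 896]].

[[-896, -1024], [768, 896]]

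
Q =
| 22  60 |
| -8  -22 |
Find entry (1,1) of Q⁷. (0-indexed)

-1408

tr Q = 0 and det Q = -4, so the characteristic polynomial is λ² − (0)λ + (-4) with roots 2 and -2.
Eigenvectors give P = [[-3, -5], [1, 2]] with P⁻¹ = [[-2, -5], [1, 3]], and Q = P·diag(2, -2)·P⁻¹.
Then Q⁷ = P·diag(128, -128)·P⁻¹ = [[-384, 640], [128, -256]] · [[-2, -5], [1, 3]] = [[1408, 3840], [-512, -1408]].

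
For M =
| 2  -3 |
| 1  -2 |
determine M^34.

M² = I (check: tr M = 0 and det M = -1), so M^34 = I since 34 is even.

[[1, 0], [0, 1]]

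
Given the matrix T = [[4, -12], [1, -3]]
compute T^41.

T² = T (a projection; rank 1, trace 1), so T^41 = T.

[[4, -12], [1, -3]]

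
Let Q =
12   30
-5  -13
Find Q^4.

tr Q = -1 and det Q = -6, so the characteristic polynomial is λ² − (-1)λ + (-6) with roots 2 and -3.
Eigenvectors give P = [[3, 2], [-1, -1]] with P⁻¹ = [[1, 2], [-1, -3]], and Q = P·diag(2, -3)·P⁻¹.
Then Q^4 = P·diag(16, 81)·P⁻¹ = [[48, 162], [-16, -81]] · [[1, 2], [-1, -3]] = [[-114, -390], [65, 211]].

[[-114, -390], [65, 211]]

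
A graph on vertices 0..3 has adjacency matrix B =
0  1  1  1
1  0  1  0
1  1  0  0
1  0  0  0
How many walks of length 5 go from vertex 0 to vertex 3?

The number of length-5 walks from vertex 0 to vertex 3 is entry (0,3) of B^5, where B is the adjacency matrix.
B^2 = [[3, 1, 1, 0], [1, 2, 1, 1], [1, 1, 2, 1], [0, 1, 1, 1]]
B^3 = [[2, 4, 4, 3], [4, 2, 3, 1], [4, 3, 2, 1], [3, 1, 1, 0]]
B^4 = [[11, 6, 6, 2], [6, 7, 6, 4], [6, 6, 7, 4], [2, 4, 4, 3]]
B^5 = [[14, 17, 17, 11], [17, 12, 13, 6], [17, 13, 12, 6], [11, 6, 6, 2]]

11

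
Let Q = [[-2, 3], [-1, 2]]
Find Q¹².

Q² = I (check: tr Q = 0 and det Q = -1), so Q¹² = I since 12 is even.

[[1, 0], [0, 1]]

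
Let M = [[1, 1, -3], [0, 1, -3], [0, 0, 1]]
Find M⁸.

[[1, 8, -108], [0, 1, -24], [0, 0, 1]]

M = I + N where N = [[0, 1, -3], [0, 0, -3], [0, 0, 0]] is strictly upper-triangular, so N³ = 0.
(I + N)⁸ = I + 8·N + 28·N² = [[1, 8, -108], [0, 1, -24], [0, 0, 1]].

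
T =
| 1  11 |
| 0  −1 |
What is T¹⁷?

T² = I (check: tr T = 0 and det T = −1), so T¹⁷ = T since 17 is odd.

[[1, 11], [0, −1]]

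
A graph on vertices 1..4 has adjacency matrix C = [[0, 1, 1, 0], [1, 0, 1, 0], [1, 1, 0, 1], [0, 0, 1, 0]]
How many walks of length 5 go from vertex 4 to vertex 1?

The number of length-5 walks from vertex 4 to vertex 1 is entry (4,1) of C⁵, where C is the adjacency matrix.
C² = [[2, 1, 1, 1], [1, 2, 1, 1], [1, 1, 3, 0], [1, 1, 0, 1]]
C³ = [[2, 3, 4, 1], [3, 2, 4, 1], [4, 4, 2, 3], [1, 1, 3, 0]]
C⁴ = [[7, 6, 6, 4], [6, 7, 6, 4], [6, 6, 11, 2], [4, 4, 2, 3]]
C⁵ = [[12, 13, 17, 6], [13, 12, 17, 6], [17, 17, 14, 11], [6, 6, 11, 2]]

6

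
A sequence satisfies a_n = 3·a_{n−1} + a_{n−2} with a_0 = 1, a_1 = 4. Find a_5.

469

With companion matrix T = [[3, 1], [1, 0]], [a_n, a_{n−1}]ᵀ = T·[a_{n−1}, a_{n−2}]ᵀ, so [a_5, a_4]ᵀ = T⁴·[a_1, a_0]ᵀ.
T⁴ = [[109, 33], [33, 10]], giving [a_5, a_4]ᵀ = [[469], [142]].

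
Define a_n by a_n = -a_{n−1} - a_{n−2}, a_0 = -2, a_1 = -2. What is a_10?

-2

With companion matrix M = [[-1, -1], [1, 0]], [a_n, a_{n−1}]ᵀ = M·[a_{n−1}, a_{n−2}]ᵀ, so [a_10, a_9]ᵀ = M⁹·[a_1, a_0]ᵀ.
M⁹ = [[1, 0], [0, 1]], giving [a_10, a_9]ᵀ = [[-2], [-2]].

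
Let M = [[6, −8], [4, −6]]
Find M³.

tr M = 0 and det M = −4, so the characteristic polynomial is λ² − (0)λ + (−4) with roots 2 and −2.
Eigenvectors give P = [[2, 1], [1, 1]] with P⁻¹ = [[1, −1], [−1, 2]], and M = P·diag(2, −2)·P⁻¹.
Then M³ = P·diag(8, −8)·P⁻¹ = [[16, −8], [8, −8]] · [[1, −1], [−1, 2]] = [[24, −32], [16, −24]].

[[24, −32], [16, −24]]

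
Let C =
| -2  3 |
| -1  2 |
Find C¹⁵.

[[-2, 3], [-1, 2]]

C² = I (check: tr C = 0 and det C = -1), so C¹⁵ = C since 15 is odd.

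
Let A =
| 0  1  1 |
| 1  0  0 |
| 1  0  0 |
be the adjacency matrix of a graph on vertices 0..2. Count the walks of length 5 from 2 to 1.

0

The number of length-5 walks from vertex 2 to vertex 1 is entry (2,1) of A⁵, where A is the adjacency matrix.
A² = [[2, 0, 0], [0, 1, 1], [0, 1, 1]]
A³ = [[0, 2, 2], [2, 0, 0], [2, 0, 0]]
A⁴ = [[4, 0, 0], [0, 2, 2], [0, 2, 2]]
A⁵ = [[0, 4, 4], [4, 0, 0], [4, 0, 0]]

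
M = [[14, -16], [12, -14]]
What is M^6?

tr M = 0 and det M = -4, so the characteristic polynomial is λ² − (0)λ + (-4) with roots 2 and -2.
Eigenvectors give P = [[4, 1], [3, 1]] with P⁻¹ = [[1, -1], [-3, 4]], and M = P·diag(2, -2)·P⁻¹.
Then M^6 = P·diag(64, 64)·P⁻¹ = [[256, 64], [192, 64]] · [[1, -1], [-3, 4]] = [[64, 0], [0, 64]].

[[64, 0], [0, 64]]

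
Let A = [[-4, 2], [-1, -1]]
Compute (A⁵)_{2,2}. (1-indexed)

tr A = -5 and det A = 6, so the characteristic polynomial is λ² − (-5)λ + (6) with roots -3 and -2.
Eigenvectors give P = [[2, -1], [1, -1]] with P⁻¹ = [[1, -1], [1, -2]], and A = P·diag(-3, -2)·P⁻¹.
Then A⁵ = P·diag(-243, -32)·P⁻¹ = [[-486, 32], [-243, 32]] · [[1, -1], [1, -2]] = [[-454, 422], [-211, 179]].

179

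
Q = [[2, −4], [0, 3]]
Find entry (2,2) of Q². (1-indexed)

9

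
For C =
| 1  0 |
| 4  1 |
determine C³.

[[1, 0], [12, 1]]

C = I + N where N = [[0, 0], [4, 0]] is strictly lower-triangular, so N² = 0.
(I + N)³ = I + 3·N = [[1, 0], [12, 1]].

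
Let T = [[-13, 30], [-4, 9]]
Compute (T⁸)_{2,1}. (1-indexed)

tr T = -4 and det T = 3, so the characteristic polynomial is λ² − (-4)λ + (3) with roots -1 and -3.
Eigenvectors give P = [[-5, -3], [-2, -1]] with P⁻¹ = [[1, -3], [-2, 5]], and T = P·diag(-1, -3)·P⁻¹.
Then T⁸ = P·diag(1, 6561)·P⁻¹ = [[-5, -19683], [-2, -6561]] · [[1, -3], [-2, 5]] = [[39361, -98400], [13120, -32799]].

13120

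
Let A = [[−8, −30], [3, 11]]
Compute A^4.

tr A = 3 and det A = 2, so the characteristic polynomial is λ² − (3)λ + (2) with roots 1 and 2.
Eigenvectors give P = [[10, 3], [−3, −1]] with P⁻¹ = [[1, 3], [−3, −10]], and A = P·diag(1, 2)·P⁻¹.
Then A^4 = P·diag(1, 16)·P⁻¹ = [[10, 48], [−3, −16]] · [[1, 3], [−3, −10]] = [[−134, −450], [45, 151]].

[[−134, −450], [45, 151]]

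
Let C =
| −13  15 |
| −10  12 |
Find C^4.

tr C = −1 and det C = −6, so the characteristic polynomial is λ² − (−1)λ + (−6) with roots −3 and 2.
Eigenvectors give P = [[3, 1], [2, 1]] with P⁻¹ = [[1, −1], [−2, 3]], and C = P·diag(−3, 2)·P⁻¹.
Then C^4 = P·diag(81, 16)·P⁻¹ = [[243, 16], [162, 16]] · [[1, −1], [−2, 3]] = [[211, −195], [130, −114]].

[[211, −195], [130, −114]]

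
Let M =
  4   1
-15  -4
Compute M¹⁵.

[[4, 1], [-15, -4]]

M² = I (check: tr M = 0 and det M = -1), so M¹⁵ = M since 15 is odd.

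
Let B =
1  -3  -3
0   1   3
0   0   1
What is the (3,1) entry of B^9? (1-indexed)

B = I + N where N = [[0, -3, -3], [0, 0, 3], [0, 0, 0]] is strictly upper-triangular, so N^3 = 0.
(I + N)^9 = I + 9·N + 36·N^2 = [[1, -27, -351], [0, 1, 27], [0, 0, 1]].

0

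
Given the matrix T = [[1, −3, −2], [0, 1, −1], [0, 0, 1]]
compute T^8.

T = I + N where N = [[0, −3, −2], [0, 0, −1], [0, 0, 0]] is strictly upper-triangular, so N^3 = 0.
(I + N)^8 = I + 8·N + 28·N^2 = [[1, −24, 68], [0, 1, −8], [0, 0, 1]].

[[1, −24, 68], [0, 1, −8], [0, 0, 1]]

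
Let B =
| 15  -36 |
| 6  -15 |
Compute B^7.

tr B = 0 and det B = -9, so the characteristic polynomial is λ² − (0)λ + (-9) with roots -3 and 3.
Eigenvectors give P = [[2, 3], [1, 1]] with P⁻¹ = [[-1, 3], [1, -2]], and B = P·diag(-3, 3)·P⁻¹.
Then B^7 = P·diag(-2187, 2187)·P⁻¹ = [[-4374, 6561], [-2187, 2187]] · [[-1, 3], [1, -2]] = [[10935, -26244], [4374, -10935]].

[[10935, -26244], [4374, -10935]]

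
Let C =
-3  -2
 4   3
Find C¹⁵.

[[-3, -2], [4, 3]]

C² = I (check: tr C = 0 and det C = -1), so C¹⁵ = C since 15 is odd.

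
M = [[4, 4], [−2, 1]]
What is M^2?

[[8, 20], [−10, −7]]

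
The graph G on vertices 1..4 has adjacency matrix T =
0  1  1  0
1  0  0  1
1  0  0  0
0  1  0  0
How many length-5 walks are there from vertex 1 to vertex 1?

The number of length-5 walks from vertex 1 to vertex 1 is entry (1,1) of T⁵, where T is the adjacency matrix.
T² = [[2, 0, 0, 1], [0, 2, 1, 0], [0, 1, 1, 0], [1, 0, 0, 1]]
T³ = [[0, 3, 2, 0], [3, 0, 0, 2], [2, 0, 0, 1], [0, 2, 1, 0]]
T⁴ = [[5, 0, 0, 3], [0, 5, 3, 0], [0, 3, 2, 0], [3, 0, 0, 2]]
T⁵ = [[0, 8, 5, 0], [8, 0, 0, 5], [5, 0, 0, 3], [0, 5, 3, 0]]

0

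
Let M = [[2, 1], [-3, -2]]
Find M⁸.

[[1, 0], [0, 1]]

M² = I (check: tr M = 0 and det M = -1), so M⁸ = I since 8 is even.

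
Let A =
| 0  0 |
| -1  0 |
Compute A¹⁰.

[[0, 0], [0, 0]]

A is strictly triangular, hence nilpotent: A² = 0, so A¹⁰ = 0.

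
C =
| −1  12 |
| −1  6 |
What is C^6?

[[−1931, 7980], [−665, 2724]]

tr C = 5 and det C = 6, so the characteristic polynomial is λ² − (5)λ + (6) with roots 2 and 3.
Eigenvectors give P = [[4, 3], [1, 1]] with P⁻¹ = [[1, −3], [−1, 4]], and C = P·diag(2, 3)·P⁻¹.
Then C^6 = P·diag(64, 729)·P⁻¹ = [[256, 2187], [64, 729]] · [[1, −3], [−1, 4]] = [[−1931, 7980], [−665, 2724]].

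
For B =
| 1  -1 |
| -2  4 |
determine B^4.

[[59, -105], [-210, 374]]

B^2 = [[3, -5], [-10, 18]]
B^3 = [[13, -23], [-46, 82]]
B^4 = [[59, -105], [-210, 374]]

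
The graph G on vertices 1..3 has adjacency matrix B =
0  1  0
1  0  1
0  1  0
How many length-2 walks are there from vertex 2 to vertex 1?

The number of length-2 walks from vertex 2 to vertex 1 is entry (2,1) of B², where B is the adjacency matrix.
B² = [[1, 0, 1], [0, 2, 0], [1, 0, 1]]

0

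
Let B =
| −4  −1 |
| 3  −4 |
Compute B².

[[13, 8], [−24, 13]]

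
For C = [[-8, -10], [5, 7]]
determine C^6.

[[1394, 1330], [-665, -601]]

tr C = -1 and det C = -6, so the characteristic polynomial is λ² − (-1)λ + (-6) with roots -3 and 2.
Eigenvectors give P = [[2, -1], [-1, 1]] with P⁻¹ = [[1, 1], [1, 2]], and C = P·diag(-3, 2)·P⁻¹.
Then C^6 = P·diag(729, 64)·P⁻¹ = [[1458, -64], [-729, 64]] · [[1, 1], [1, 2]] = [[1394, 1330], [-665, -601]].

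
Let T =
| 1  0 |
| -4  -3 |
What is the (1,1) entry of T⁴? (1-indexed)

tr T = -2 and det T = -3, so the characteristic polynomial is λ² − (-2)λ + (-3) with roots 1 and -3.
Eigenvectors give P = [[-1, 0], [1, 1]] with P⁻¹ = [[-1, 0], [1, 1]], and T = P·diag(1, -3)·P⁻¹.
Then T⁴ = P·diag(1, 81)·P⁻¹ = [[-1, 0], [1, 81]] · [[-1, 0], [1, 1]] = [[1, 0], [80, 81]].

1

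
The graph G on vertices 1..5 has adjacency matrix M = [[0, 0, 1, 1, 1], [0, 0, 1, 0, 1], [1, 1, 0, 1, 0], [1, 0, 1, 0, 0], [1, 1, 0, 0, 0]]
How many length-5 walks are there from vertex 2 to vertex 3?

The number of length-5 walks from vertex 2 to vertex 3 is entry (2,3) of M^5, where M is the adjacency matrix.
M^2 = [[3, 2, 1, 1, 0], [2, 2, 0, 1, 0], [1, 0, 3, 1, 2], [1, 1, 1, 2, 1], [0, 0, 2, 1, 2]]
M^3 = [[2, 1, 6, 4, 5], [1, 0, 5, 2, 4], [6, 5, 2, 4, 1], [4, 2, 4, 2, 2], [5, 4, 1, 2, 0]]
M^4 = [[15, 11, 7, 8, 3], [11, 9, 3, 6, 1], [7, 3, 15, 8, 11], [8, 6, 8, 8, 6], [3, 1, 11, 6, 9]]
M^5 = [[18, 10, 34, 22, 26], [10, 4, 26, 14, 20], [34, 26, 18, 22, 10], [22, 14, 22, 16, 14], [26, 20, 10, 14, 4]]

26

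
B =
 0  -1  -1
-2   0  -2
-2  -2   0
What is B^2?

[[4, 2, 2], [4, 6, 2], [4, 2, 6]]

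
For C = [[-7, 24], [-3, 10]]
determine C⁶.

[[-503, 1512], [-189, 568]]

tr C = 3 and det C = 2, so the characteristic polynomial is λ² − (3)λ + (2) with roots 2 and 1.
Eigenvectors give P = [[8, 3], [3, 1]] with P⁻¹ = [[-1, 3], [3, -8]], and C = P·diag(2, 1)·P⁻¹.
Then C⁶ = P·diag(64, 1)·P⁻¹ = [[512, 3], [192, 1]] · [[-1, 3], [3, -8]] = [[-503, 1512], [-189, 568]].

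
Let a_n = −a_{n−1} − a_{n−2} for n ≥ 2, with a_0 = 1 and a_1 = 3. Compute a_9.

With companion matrix M = [[−1, −1], [1, 0]], [a_n, a_{n−1}]ᵀ = M·[a_{n−1}, a_{n−2}]ᵀ, so [a_9, a_8]ᵀ = M⁸·[a_1, a_0]ᵀ.
M⁸ = [[0, 1], [−1, −1]], giving [a_9, a_8]ᵀ = [[1], [−4]].

1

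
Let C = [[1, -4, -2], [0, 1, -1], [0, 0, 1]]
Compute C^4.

[[1, -16, 16], [0, 1, -4], [0, 0, 1]]

C = I + N where N = [[0, -4, -2], [0, 0, -1], [0, 0, 0]] is strictly upper-triangular, so N^3 = 0.
(I + N)^4 = I + 4·N + 6·N^2 = [[1, -16, 16], [0, 1, -4], [0, 0, 1]].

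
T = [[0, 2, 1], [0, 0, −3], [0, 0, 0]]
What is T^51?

T is strictly triangular, hence nilpotent: T^3 = 0, so T^51 = 0.

[[0, 0, 0], [0, 0, 0], [0, 0, 0]]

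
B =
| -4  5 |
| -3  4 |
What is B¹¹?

[[-4, 5], [-3, 4]]

B² = I (check: tr B = 0 and det B = -1), so B¹¹ = B since 11 is odd.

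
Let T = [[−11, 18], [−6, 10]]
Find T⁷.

tr T = −1 and det T = −2, so the characteristic polynomial is λ² − (−1)λ + (−2) with roots 1 and −2.
Eigenvectors give P = [[3, −2], [2, −1]] with P⁻¹ = [[−1, 2], [−2, 3]], and T = P·diag(1, −2)·P⁻¹.
Then T⁷ = P·diag(1, −128)·P⁻¹ = [[3, 256], [2, 128]] · [[−1, 2], [−2, 3]] = [[−515, 774], [−258, 388]].

[[−515, 774], [−258, 388]]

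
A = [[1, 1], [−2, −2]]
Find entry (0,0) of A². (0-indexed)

−1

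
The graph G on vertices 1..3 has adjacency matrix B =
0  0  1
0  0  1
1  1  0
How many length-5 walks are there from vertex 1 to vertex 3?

4

The number of length-5 walks from vertex 1 to vertex 3 is entry (1,3) of B⁵, where B is the adjacency matrix.
B² = [[1, 1, 0], [1, 1, 0], [0, 0, 2]]
B³ = [[0, 0, 2], [0, 0, 2], [2, 2, 0]]
B⁴ = [[2, 2, 0], [2, 2, 0], [0, 0, 4]]
B⁵ = [[0, 0, 4], [0, 0, 4], [4, 4, 0]]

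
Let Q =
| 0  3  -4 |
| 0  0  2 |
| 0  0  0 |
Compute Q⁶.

[[0, 0, 0], [0, 0, 0], [0, 0, 0]]

Q is strictly triangular, hence nilpotent: Q³ = 0, so Q⁶ = 0.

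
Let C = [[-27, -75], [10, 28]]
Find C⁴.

[[-309, -975], [130, 406]]

tr C = 1 and det C = -6, so the characteristic polynomial is λ² − (1)λ + (-6) with roots -2 and 3.
Eigenvectors give P = [[-3, -5], [1, 2]] with P⁻¹ = [[-2, -5], [1, 3]], and C = P·diag(-2, 3)·P⁻¹.
Then C⁴ = P·diag(16, 81)·P⁻¹ = [[-48, -405], [16, 162]] · [[-2, -5], [1, 3]] = [[-309, -975], [130, 406]].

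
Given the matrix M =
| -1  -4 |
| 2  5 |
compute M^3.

[[-25, -52], [26, 53]]

tr M = 4 and det M = 3, so the characteristic polynomial is λ² − (4)λ + (3) with roots 3 and 1.
Eigenvectors give P = [[-1, 2], [1, -1]] with P⁻¹ = [[1, 2], [1, 1]], and M = P·diag(3, 1)·P⁻¹.
Then M^3 = P·diag(27, 1)·P⁻¹ = [[-27, 2], [27, -1]] · [[1, 2], [1, 1]] = [[-25, -52], [26, 53]].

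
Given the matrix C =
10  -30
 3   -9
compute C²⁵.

C² = C (a projection; rank 1, trace 1), so C²⁵ = C.

[[10, -30], [3, -9]]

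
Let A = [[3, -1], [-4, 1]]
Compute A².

[[13, -4], [-16, 5]]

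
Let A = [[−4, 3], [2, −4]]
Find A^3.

A^2 = [[22, −24], [−16, 22]]
A^3 = [[−136, 162], [108, −136]]

[[−136, 162], [108, −136]]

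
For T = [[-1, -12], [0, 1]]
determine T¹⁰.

T² = I (check: tr T = 0 and det T = -1), so T¹⁰ = I since 10 is even.

[[1, 0], [0, 1]]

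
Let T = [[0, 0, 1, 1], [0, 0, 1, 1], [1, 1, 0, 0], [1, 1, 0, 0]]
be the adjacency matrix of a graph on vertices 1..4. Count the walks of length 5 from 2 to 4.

The number of length-5 walks from vertex 2 to vertex 4 is entry (2,4) of T^5, where T is the adjacency matrix.
T^2 = [[2, 2, 0, 0], [2, 2, 0, 0], [0, 0, 2, 2], [0, 0, 2, 2]]
T^3 = [[0, 0, 4, 4], [0, 0, 4, 4], [4, 4, 0, 0], [4, 4, 0, 0]]
T^4 = [[8, 8, 0, 0], [8, 8, 0, 0], [0, 0, 8, 8], [0, 0, 8, 8]]
T^5 = [[0, 0, 16, 16], [0, 0, 16, 16], [16, 16, 0, 0], [16, 16, 0, 0]]

16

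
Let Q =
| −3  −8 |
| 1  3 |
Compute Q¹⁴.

Q² = I (check: tr Q = 0 and det Q = −1), so Q¹⁴ = I since 14 is even.

[[1, 0], [0, 1]]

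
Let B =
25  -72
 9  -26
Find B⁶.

[[-503, 1512], [-189, 568]]

tr B = -1 and det B = -2, so the characteristic polynomial is λ² − (-1)λ + (-2) with roots 1 and -2.
Eigenvectors give P = [[3, -8], [1, -3]] with P⁻¹ = [[3, -8], [1, -3]], and B = P·diag(1, -2)·P⁻¹.
Then B⁶ = P·diag(1, 64)·P⁻¹ = [[3, -512], [1, -192]] · [[3, -8], [1, -3]] = [[-503, 1512], [-189, 568]].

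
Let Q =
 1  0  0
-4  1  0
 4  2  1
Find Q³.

Q = I + N where N = [[0, 0, 0], [-4, 0, 0], [4, 2, 0]] is strictly lower-triangular, so N³ = 0.
(I + N)³ = I + 3·N + 3·N² = [[1, 0, 0], [-12, 1, 0], [-12, 6, 1]].

[[1, 0, 0], [-12, 1, 0], [-12, 6, 1]]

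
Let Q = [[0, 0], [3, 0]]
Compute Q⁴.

[[0, 0], [0, 0]]

Q is strictly triangular, hence nilpotent: Q² = 0, so Q⁴ = 0.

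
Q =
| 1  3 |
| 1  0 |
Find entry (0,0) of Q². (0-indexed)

4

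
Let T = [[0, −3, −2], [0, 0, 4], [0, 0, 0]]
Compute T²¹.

[[0, 0, 0], [0, 0, 0], [0, 0, 0]]

T is strictly triangular, hence nilpotent: T³ = 0, so T²¹ = 0.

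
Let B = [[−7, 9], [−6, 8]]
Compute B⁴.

[[−29, 45], [−30, 46]]

tr B = 1 and det B = −2, so the characteristic polynomial is λ² − (1)λ + (−2) with roots −1 and 2.
Eigenvectors give P = [[3, −1], [2, −1]] with P⁻¹ = [[1, −1], [2, −3]], and B = P·diag(−1, 2)·P⁻¹.
Then B⁴ = P·diag(1, 16)·P⁻¹ = [[3, −16], [2, −16]] · [[1, −1], [2, −3]] = [[−29, 45], [−30, 46]].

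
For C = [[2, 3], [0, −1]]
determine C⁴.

[[16, 15], [0, 1]]

C² = [[4, 3], [0, 1]]
C³ = [[8, 9], [0, −1]]
C⁴ = [[16, 15], [0, 1]]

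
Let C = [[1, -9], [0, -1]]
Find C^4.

C² = I (check: tr C = 0 and det C = -1), so C^4 = I since 4 is even.

[[1, 0], [0, 1]]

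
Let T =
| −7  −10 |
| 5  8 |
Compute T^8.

[[−6049, −12610], [6305, 12866]]

tr T = 1 and det T = −6, so the characteristic polynomial is λ² − (1)λ + (−6) with roots −2 and 3.
Eigenvectors give P = [[−2, −1], [1, 1]] with P⁻¹ = [[−1, −1], [1, 2]], and T = P·diag(−2, 3)·P⁻¹.
Then T^8 = P·diag(256, 6561)·P⁻¹ = [[−512, −6561], [256, 6561]] · [[−1, −1], [1, 2]] = [[−6049, −12610], [6305, 12866]].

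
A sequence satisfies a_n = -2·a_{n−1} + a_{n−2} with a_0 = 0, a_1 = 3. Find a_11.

17223

With companion matrix T = [[-2, 1], [1, 0]], [a_n, a_{n−1}]ᵀ = T·[a_{n−1}, a_{n−2}]ᵀ, so [a_11, a_10]ᵀ = T¹⁰·[a_1, a_0]ᵀ.
T¹⁰ = [[5741, -2378], [-2378, 985]], giving [a_11, a_10]ᵀ = [[17223], [-7134]].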